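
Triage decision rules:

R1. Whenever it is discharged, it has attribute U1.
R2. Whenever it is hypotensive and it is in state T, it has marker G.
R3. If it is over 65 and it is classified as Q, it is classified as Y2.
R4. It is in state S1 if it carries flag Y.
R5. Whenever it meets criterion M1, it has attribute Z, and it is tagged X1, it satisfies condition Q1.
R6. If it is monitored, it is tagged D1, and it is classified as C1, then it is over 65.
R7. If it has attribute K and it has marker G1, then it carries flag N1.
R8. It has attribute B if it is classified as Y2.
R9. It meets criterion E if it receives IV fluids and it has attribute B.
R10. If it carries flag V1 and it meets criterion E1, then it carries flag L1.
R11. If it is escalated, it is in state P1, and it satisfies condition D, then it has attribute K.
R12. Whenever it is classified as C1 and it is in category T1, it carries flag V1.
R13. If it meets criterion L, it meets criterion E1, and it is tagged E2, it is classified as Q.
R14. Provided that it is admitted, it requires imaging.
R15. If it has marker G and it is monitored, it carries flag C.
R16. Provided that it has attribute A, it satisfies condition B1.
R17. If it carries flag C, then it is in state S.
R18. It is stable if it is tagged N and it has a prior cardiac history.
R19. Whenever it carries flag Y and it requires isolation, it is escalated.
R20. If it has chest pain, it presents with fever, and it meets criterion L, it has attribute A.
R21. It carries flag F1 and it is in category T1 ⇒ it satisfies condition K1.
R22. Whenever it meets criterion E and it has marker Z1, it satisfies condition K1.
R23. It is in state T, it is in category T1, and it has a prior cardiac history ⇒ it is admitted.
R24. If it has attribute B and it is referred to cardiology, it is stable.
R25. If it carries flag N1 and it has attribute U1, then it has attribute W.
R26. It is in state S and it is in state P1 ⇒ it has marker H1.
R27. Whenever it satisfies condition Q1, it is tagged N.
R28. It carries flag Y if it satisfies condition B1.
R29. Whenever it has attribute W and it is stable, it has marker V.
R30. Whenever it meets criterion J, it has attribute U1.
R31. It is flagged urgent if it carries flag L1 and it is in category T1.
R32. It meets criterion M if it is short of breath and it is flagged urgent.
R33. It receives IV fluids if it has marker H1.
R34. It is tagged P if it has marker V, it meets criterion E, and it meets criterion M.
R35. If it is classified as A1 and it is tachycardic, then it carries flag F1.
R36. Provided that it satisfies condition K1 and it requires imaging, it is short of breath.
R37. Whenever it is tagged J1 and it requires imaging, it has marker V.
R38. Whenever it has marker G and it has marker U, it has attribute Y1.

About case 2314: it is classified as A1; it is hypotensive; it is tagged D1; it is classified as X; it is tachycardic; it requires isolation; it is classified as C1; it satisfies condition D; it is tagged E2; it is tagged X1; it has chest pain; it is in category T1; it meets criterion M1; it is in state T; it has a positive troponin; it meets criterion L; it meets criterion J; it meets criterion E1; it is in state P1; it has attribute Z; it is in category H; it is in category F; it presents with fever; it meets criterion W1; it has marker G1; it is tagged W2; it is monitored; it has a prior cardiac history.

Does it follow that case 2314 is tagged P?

By R2 (it is hypotensive, it is in state T): it has marker G.
By R5 (it meets criterion M1, it has attribute Z, it is tagged X1): it satisfies condition Q1.
By R6 (it is monitored, it is tagged D1, it is classified as C1): it is over 65.
By R12 (it is classified as C1, it is in category T1): it carries flag V1.
By R13 (it meets criterion L, it meets criterion E1, it is tagged E2): it is classified as Q.
By R15 (it has marker G, it is monitored): it carries flag C.
By R17 (it carries flag C): it is in state S.
By R20 (it has chest pain, it presents with fever, it meets criterion L): it has attribute A.
By R23 (it is in state T, it is in category T1, it has a prior cardiac history): it is admitted.
By R26 (it is in state S, it is in state P1): it has marker H1.
By R27 (it satisfies condition Q1): it is tagged N.
By R30 (it meets criterion J): it has attribute U1.
By R33 (it has marker H1): it receives IV fluids.
By R35 (it is classified as A1, it is tachycardic): it carries flag F1.
By R3 (it is over 65, it is classified as Q): it is classified as Y2.
By R8 (it is classified as Y2): it has attribute B.
By R9 (it receives IV fluids, it has attribute B): it meets criterion E.
By R10 (it carries flag V1, it meets criterion E1): it carries flag L1.
By R14 (it is admitted): it requires imaging.
By R16 (it has attribute A): it satisfies condition B1.
By R18 (it is tagged N, it has a prior cardiac history): it is stable.
By R21 (it carries flag F1, it is in category T1): it satisfies condition K1.
By R28 (it satisfies condition B1): it carries flag Y.
By R31 (it carries flag L1, it is in category T1): it is flagged urgent.
By R36 (it satisfies condition K1, it requires imaging): it is short of breath.
By R19 (it carries flag Y, it requires isolation): it is escalated.
By R32 (it is short of breath, it is flagged urgent): it meets criterion M.
By R11 (it is escalated, it is in state P1, it satisfies condition D): it has attribute K.
By R7 (it has attribute K, it has marker G1): it carries flag N1.
By R25 (it carries flag N1, it has attribute U1): it has attribute W.
By R29 (it has attribute W, it is stable): it has marker V.
By R34 (it has marker V, it meets criterion E, it meets criterion M): it is tagged P.

Yes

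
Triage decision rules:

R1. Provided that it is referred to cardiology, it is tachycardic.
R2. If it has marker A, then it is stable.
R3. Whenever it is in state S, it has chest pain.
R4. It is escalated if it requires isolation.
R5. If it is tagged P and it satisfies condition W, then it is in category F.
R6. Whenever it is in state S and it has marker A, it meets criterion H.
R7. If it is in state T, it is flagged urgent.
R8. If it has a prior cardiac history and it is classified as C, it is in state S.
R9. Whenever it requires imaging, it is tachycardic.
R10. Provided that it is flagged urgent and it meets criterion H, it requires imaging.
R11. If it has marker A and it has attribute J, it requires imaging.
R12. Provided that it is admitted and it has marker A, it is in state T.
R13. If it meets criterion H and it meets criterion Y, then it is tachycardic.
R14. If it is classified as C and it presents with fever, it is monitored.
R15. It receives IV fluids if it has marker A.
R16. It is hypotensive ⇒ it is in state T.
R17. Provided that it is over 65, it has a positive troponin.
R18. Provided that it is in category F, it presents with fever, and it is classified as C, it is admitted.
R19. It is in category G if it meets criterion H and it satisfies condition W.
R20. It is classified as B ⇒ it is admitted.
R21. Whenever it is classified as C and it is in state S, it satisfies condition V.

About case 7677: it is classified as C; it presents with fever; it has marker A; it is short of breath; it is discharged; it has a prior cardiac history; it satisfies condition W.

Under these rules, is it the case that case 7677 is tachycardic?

No

Forward chaining from the given facts derives: is stable, is in state S, is monitored, receives IV fluids, satisfies condition V, has chest pain, meets criterion H, is in category G.
Rules concluding "it is tachycardic": R1 needs "it is referred to cardiology"; R9 needs "it requires imaging"; R13 needs "it meets criterion Y" — none of these are established.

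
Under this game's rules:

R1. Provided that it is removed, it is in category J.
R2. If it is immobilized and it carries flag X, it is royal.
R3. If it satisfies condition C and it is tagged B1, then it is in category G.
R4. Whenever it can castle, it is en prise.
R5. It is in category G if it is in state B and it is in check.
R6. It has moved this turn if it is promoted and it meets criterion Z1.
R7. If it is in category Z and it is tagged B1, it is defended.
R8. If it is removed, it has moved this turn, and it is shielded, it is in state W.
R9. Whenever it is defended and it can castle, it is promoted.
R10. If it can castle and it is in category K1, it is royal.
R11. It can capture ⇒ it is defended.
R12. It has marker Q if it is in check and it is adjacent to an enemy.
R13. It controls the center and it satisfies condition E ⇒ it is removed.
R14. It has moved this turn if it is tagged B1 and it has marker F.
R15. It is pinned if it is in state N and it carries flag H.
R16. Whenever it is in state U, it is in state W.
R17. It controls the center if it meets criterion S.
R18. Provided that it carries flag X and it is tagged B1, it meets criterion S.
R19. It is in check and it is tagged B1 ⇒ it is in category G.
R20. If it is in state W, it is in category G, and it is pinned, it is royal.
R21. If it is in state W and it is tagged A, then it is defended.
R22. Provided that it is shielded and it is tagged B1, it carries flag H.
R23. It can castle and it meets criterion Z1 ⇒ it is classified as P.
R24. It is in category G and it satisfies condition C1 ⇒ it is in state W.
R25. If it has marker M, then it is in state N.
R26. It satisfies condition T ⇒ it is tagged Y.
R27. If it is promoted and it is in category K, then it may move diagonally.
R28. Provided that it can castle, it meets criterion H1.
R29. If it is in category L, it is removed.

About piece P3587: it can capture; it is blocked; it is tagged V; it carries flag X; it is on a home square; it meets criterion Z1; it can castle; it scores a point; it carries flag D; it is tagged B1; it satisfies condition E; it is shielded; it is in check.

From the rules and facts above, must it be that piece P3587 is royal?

Forward chaining from the given facts derives: is en prise, is defended, meets criterion S, is in category G, carries flag H, is classified as P, meets criterion H1, is promoted, controls the center, has moved this turn, is removed, is in category J, is in state W.
Rules concluding "it is royal": R2 needs "it is immobilized"; R10 needs "it is in category K1"; R20 needs "it is pinned" — none of these are established.

No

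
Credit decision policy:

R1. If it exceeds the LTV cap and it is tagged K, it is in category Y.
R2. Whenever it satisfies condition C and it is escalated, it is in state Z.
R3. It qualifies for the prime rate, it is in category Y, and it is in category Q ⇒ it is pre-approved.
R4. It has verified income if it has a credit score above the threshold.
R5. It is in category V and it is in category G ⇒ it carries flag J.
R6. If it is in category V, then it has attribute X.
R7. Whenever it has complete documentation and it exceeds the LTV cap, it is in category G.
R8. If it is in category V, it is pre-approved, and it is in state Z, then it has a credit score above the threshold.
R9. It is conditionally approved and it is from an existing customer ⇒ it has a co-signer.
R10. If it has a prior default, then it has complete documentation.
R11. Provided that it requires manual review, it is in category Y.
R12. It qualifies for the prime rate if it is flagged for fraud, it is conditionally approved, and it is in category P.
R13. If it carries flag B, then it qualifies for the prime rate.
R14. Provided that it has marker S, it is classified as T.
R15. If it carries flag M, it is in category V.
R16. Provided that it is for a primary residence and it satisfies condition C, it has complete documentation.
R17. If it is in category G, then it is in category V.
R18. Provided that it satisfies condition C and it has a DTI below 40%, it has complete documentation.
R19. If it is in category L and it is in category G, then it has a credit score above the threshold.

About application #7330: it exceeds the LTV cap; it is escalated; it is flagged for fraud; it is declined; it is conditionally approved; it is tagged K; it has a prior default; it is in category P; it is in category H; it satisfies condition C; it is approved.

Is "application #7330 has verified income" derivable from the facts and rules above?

No

Forward chaining from the given facts derives: is in category Y, is in state Z, has complete documentation, qualifies for the prime rate, is in category G, is in category V, carries flag J, has attribute X.
The only rule concluding "it has verified income" is R4, which needs "it has a credit score above the threshold"; that is never established.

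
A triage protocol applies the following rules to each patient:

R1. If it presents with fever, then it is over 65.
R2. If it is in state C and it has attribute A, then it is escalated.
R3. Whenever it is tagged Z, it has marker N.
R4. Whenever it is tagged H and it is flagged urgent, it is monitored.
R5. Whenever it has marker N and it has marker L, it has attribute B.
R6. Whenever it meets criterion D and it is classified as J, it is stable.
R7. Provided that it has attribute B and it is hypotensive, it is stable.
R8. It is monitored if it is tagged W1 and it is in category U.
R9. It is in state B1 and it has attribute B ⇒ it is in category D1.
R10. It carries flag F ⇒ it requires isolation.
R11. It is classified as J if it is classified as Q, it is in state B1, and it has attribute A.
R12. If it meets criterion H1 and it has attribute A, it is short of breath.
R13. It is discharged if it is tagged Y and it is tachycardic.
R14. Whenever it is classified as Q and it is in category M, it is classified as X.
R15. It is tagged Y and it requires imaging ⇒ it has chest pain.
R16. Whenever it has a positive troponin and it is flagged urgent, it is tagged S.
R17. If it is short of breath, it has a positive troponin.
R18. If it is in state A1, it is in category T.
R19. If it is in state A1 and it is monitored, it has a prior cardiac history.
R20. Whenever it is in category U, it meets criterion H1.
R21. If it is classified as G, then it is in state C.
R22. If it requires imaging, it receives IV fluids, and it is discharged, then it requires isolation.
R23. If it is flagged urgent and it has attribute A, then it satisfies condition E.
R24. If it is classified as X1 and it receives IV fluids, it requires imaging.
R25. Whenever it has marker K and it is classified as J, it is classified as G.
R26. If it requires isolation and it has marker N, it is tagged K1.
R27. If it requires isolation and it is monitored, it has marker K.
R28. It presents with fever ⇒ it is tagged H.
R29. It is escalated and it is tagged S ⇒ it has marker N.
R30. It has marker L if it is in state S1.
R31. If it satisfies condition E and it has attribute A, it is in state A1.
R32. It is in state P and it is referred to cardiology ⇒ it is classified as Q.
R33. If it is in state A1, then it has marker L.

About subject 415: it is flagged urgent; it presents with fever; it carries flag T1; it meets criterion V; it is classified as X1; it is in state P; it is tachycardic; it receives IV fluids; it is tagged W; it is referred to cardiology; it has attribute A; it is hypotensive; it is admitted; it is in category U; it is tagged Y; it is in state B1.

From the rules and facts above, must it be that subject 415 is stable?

Yes

By R13 (it is tagged Y, it is tachycardic): it is discharged.
By R20 (it is in category U): it meets criterion H1.
By R23 (it is flagged urgent, it has attribute A): it satisfies condition E.
By R24 (it is classified as X1, it receives IV fluids): it requires imaging.
By R28 (it presents with fever): it is tagged H.
By R31 (it satisfies condition E, it has attribute A): it is in state A1.
By R32 (it is in state P, it is referred to cardiology): it is classified as Q.
By R33 (it is in state A1): it has marker L.
By R4 (it is tagged H, it is flagged urgent): it is monitored.
By R11 (it is classified as Q, it is in state B1, it has attribute A): it is classified as J.
By R12 (it meets criterion H1, it has attribute A): it is short of breath.
By R17 (it is short of breath): it has a positive troponin.
By R22 (it requires imaging, it receives IV fluids, it is discharged): it requires isolation.
By R27 (it requires isolation, it is monitored): it has marker K.
By R16 (it has a positive troponin, it is flagged urgent): it is tagged S.
By R25 (it has marker K, it is classified as J): it is classified as G.
By R21 (it is classified as G): it is in state C.
By R2 (it is in state C, it has attribute A): it is escalated.
By R29 (it is escalated, it is tagged S): it has marker N.
By R5 (it has marker N, it has marker L): it has attribute B.
By R7 (it has attribute B, it is hypotensive): it is stable.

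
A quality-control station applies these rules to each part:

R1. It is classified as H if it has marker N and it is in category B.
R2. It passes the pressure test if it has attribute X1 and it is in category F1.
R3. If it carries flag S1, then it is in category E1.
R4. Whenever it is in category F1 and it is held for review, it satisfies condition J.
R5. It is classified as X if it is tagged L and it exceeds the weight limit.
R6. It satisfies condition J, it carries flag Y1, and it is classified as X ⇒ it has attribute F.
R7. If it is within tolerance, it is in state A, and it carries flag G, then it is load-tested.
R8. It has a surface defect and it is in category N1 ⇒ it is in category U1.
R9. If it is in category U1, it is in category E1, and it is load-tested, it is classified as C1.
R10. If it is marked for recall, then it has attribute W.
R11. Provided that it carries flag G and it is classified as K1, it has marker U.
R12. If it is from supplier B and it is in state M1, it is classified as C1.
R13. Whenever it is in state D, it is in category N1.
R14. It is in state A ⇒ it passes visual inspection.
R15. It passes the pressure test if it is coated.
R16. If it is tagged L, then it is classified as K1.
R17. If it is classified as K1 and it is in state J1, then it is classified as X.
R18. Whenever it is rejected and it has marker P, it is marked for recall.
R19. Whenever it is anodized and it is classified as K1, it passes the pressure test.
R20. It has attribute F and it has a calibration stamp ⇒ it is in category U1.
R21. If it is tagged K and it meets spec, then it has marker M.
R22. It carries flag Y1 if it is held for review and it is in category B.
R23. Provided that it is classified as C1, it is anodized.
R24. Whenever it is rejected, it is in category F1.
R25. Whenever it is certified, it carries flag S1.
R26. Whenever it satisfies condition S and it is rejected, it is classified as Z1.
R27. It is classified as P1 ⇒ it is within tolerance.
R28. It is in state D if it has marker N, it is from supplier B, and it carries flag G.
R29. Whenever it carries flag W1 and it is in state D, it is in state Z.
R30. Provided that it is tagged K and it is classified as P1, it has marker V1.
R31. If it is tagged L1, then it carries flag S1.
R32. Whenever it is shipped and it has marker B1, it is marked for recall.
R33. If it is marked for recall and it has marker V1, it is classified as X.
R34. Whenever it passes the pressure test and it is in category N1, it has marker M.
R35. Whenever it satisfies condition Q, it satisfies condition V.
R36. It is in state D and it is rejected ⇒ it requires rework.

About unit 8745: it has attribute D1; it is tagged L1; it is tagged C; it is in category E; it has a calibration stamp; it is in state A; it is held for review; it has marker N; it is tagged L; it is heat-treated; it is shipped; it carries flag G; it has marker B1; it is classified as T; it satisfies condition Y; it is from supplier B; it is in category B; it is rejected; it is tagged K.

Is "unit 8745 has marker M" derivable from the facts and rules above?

No

Forward chaining from the given facts derives: is classified as H, passes visual inspection, is classified as K1, carries flag Y1, is in category F1, is in state D, carries flag S1, is marked for recall, requires rework, is in category E1, satisfies condition J, has attribute W, has marker U, is in category N1.
Rules concluding "it has marker M": R21 needs "it meets spec"; R34 needs "it passes the pressure test" — none of these are established.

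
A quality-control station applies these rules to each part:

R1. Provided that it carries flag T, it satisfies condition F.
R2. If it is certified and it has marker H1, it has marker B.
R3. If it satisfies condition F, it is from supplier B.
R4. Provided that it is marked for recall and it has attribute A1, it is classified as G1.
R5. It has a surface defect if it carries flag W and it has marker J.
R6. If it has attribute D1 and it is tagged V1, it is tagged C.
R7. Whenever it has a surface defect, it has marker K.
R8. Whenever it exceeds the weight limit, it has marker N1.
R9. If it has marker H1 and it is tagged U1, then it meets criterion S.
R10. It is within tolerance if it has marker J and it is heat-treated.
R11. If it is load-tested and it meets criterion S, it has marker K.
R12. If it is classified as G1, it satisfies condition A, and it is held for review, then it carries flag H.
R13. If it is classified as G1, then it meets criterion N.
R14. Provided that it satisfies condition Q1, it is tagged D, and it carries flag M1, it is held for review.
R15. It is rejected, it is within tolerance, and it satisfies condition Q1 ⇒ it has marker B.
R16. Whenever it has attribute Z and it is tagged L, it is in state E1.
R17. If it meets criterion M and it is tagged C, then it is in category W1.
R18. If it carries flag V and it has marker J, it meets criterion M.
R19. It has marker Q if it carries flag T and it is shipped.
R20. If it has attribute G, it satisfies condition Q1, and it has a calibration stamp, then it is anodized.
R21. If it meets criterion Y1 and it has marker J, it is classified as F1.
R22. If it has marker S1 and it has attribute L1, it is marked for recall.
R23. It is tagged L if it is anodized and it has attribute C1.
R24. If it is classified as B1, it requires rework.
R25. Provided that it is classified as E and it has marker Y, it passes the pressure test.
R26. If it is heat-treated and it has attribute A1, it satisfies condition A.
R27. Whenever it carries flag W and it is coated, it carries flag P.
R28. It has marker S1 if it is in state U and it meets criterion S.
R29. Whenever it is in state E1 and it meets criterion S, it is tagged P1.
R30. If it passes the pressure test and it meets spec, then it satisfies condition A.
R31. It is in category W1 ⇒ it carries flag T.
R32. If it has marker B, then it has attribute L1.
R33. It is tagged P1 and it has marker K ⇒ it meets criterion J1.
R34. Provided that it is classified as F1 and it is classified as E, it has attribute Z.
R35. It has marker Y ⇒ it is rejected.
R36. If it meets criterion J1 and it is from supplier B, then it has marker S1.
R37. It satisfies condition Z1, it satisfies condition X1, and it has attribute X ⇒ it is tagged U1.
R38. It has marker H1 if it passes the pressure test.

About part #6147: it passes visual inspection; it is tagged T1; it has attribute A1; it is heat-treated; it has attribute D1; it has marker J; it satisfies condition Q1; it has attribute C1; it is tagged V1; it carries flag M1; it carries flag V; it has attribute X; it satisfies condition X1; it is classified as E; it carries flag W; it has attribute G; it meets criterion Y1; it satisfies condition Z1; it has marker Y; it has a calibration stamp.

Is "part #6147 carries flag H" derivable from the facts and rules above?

No

Forward chaining from the given facts derives: has a surface defect, is tagged C, has marker K, is within tolerance, meets criterion M, is anodized, is classified as F1, is tagged L, passes the pressure test, satisfies condition A, has attribute Z, is rejected, is tagged U1, has marker H1, meets criterion S, has marker B, is in state E1, is in category W1, is tagged P1, carries flag T, has attribute L1, meets criterion J1, satisfies condition F, is from supplier B, has marker S1, is marked for recall, is classified as G1, meets criterion N.
The only rule concluding "it carries flag H" is R12, which needs "it is held for review"; that is never established.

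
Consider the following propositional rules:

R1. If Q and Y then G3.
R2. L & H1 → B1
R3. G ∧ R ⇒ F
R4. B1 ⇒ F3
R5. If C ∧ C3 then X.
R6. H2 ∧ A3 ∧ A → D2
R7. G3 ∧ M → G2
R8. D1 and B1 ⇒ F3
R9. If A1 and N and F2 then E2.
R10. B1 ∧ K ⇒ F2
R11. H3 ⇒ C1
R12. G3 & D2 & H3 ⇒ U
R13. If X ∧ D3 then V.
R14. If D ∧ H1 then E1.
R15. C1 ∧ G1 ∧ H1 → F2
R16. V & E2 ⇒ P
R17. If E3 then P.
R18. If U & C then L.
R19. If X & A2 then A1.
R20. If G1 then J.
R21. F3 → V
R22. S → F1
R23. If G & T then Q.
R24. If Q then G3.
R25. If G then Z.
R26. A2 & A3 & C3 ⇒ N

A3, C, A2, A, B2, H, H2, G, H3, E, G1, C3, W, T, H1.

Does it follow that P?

X  (by R5: C, C3)
D2  (by R6: H2, A3, A)
C1  (by R11: H3)
F2  (by R15: C1, G1, H1)
A1  (by R19: X, A2)
Q  (by R23: G, T)
G3  (by R24: Q)
N  (by R26: A2, A3, C3)
E2  (by R9: A1, N, F2)
U  (by R12: G3, D2, H3)
L  (by R18: U, C)
B1  (by R2: L, H1)
F3  (by R4: B1)
V  (by R21: F3)
P  (by R16: V, E2)

Yes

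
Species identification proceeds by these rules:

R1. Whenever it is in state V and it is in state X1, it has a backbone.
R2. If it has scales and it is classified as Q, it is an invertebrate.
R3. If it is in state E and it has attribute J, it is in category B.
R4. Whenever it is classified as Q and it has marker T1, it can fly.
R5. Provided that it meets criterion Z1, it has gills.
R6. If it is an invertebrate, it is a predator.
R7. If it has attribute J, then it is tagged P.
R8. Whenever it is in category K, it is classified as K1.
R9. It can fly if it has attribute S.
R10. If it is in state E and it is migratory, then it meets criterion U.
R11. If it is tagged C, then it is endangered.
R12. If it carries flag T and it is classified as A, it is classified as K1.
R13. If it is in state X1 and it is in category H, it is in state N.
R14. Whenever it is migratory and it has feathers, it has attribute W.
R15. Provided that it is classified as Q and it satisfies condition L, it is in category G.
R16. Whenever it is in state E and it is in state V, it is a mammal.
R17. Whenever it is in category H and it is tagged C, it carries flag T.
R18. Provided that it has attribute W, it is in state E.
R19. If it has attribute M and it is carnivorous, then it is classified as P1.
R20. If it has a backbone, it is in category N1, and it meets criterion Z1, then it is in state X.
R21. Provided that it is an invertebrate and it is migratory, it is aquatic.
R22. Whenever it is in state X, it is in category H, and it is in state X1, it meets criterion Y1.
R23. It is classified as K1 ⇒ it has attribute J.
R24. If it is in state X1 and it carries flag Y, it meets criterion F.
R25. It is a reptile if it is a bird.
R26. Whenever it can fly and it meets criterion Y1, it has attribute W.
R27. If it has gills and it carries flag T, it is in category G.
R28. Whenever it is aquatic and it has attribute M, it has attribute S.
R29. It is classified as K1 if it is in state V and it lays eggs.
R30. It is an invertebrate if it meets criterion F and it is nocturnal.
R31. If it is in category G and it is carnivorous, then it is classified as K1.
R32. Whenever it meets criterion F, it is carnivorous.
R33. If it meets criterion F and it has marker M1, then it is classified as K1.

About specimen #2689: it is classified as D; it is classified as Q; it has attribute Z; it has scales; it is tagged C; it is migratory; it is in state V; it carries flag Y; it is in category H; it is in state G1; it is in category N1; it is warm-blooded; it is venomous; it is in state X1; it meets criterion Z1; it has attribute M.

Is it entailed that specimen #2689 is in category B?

Yes

By R1 (it is in state V, it is in state X1): it has a backbone.
By R2 (it has scales, it is classified as Q): it is an invertebrate.
By R5 (it meets criterion Z1): it has gills.
By R17 (it is in category H, it is tagged C): it carries flag T.
By R20 (it has a backbone, it is in category N1, it meets criterion Z1): it is in state X.
By R21 (it is an invertebrate, it is migratory): it is aquatic.
By R22 (it is in state X, it is in category H, it is in state X1): it meets criterion Y1.
By R24 (it is in state X1, it carries flag Y): it meets criterion F.
By R27 (it has gills, it carries flag T): it is in category G.
By R28 (it is aquatic, it has attribute M): it has attribute S.
By R32 (it meets criterion F): it is carnivorous.
By R9 (it has attribute S): it can fly.
By R26 (it can fly, it meets criterion Y1): it has attribute W.
By R31 (it is in category G, it is carnivorous): it is classified as K1.
By R18 (it has attribute W): it is in state E.
By R23 (it is classified as K1): it has attribute J.
By R3 (it is in state E, it has attribute J): it is in category B.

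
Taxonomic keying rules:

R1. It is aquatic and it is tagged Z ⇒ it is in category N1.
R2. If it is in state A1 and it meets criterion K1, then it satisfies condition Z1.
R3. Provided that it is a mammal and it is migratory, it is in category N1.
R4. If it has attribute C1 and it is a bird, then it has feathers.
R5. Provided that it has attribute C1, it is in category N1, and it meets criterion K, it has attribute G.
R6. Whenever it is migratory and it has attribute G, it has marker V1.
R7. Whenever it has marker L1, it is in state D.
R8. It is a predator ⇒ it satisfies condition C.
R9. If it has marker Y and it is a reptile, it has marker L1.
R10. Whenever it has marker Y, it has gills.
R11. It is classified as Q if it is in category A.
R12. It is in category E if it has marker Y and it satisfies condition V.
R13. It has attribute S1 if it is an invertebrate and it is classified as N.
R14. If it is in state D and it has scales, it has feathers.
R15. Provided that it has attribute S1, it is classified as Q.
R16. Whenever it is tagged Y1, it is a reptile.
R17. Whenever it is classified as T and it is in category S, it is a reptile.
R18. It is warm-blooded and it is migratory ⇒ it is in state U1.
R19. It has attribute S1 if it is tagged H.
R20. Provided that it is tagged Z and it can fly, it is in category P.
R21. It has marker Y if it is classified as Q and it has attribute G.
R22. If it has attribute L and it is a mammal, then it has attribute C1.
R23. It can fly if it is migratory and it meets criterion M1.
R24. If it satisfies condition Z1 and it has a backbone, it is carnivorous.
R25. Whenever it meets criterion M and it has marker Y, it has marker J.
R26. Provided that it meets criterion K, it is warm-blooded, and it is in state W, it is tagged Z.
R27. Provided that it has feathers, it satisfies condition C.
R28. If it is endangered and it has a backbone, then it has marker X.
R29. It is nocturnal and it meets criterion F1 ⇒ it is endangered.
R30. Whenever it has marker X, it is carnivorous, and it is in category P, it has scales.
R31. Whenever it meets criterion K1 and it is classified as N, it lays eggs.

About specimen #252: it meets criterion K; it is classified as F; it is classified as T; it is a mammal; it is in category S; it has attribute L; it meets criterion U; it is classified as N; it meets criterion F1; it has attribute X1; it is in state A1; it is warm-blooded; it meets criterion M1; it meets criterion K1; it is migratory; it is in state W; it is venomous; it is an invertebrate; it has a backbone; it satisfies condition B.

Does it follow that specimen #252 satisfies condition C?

No

Forward chaining from the given facts derives: satisfies condition Z1, is in category N1, has attribute S1, is classified as Q, is a reptile, is in state U1, has attribute C1, can fly, is carnivorous, is tagged Z, lays eggs, has attribute G, has marker V1, is in category P, has marker Y, has marker L1, has gills, is in state D.
Rules concluding "it satisfies condition C": R8 needs "it is a predator"; R27 needs "it has feathers" — none of these are established.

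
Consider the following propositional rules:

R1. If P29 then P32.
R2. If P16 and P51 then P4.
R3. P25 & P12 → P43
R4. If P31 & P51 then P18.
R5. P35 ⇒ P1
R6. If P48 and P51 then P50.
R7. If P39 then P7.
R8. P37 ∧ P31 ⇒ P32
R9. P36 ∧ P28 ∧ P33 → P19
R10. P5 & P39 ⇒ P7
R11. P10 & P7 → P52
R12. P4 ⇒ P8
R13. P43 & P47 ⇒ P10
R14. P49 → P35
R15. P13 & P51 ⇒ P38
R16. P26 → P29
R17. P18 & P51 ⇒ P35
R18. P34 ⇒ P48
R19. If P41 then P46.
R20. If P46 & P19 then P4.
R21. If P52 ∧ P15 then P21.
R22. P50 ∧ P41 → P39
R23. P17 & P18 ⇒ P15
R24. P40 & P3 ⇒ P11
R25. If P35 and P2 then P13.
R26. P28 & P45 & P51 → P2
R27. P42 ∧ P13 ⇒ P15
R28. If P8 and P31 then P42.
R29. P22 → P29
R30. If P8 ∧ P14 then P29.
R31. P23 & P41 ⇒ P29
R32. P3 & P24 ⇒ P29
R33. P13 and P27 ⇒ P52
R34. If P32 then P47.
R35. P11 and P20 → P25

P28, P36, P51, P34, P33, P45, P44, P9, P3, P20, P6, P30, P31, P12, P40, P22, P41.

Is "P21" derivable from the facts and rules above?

Yes

P18  (by R4: P31, P51)
P19  (by R9: P36, P28, P33)
P35  (by R17: P18, P51)
P48  (by R18: P34)
P46  (by R19: P41)
P4  (by R20: P46, P19)
P11  (by R24: P40, P3)
P2  (by R26: P28, P45, P51)
P29  (by R29: P22)
P25  (by R35: P11, P20)
P32  (by R1: P29)
P43  (by R3: P25, P12)
P50  (by R6: P48, P51)
P8  (by R12: P4)
P39  (by R22: P50, P41)
P13  (by R25: P35, P2)
P42  (by R28: P8, P31)
P47  (by R34: P32)
P7  (by R7: P39)
P10  (by R13: P43, P47)
P15  (by R27: P42, P13)
P52  (by R11: P10, P7)
P21  (by R21: P52, P15)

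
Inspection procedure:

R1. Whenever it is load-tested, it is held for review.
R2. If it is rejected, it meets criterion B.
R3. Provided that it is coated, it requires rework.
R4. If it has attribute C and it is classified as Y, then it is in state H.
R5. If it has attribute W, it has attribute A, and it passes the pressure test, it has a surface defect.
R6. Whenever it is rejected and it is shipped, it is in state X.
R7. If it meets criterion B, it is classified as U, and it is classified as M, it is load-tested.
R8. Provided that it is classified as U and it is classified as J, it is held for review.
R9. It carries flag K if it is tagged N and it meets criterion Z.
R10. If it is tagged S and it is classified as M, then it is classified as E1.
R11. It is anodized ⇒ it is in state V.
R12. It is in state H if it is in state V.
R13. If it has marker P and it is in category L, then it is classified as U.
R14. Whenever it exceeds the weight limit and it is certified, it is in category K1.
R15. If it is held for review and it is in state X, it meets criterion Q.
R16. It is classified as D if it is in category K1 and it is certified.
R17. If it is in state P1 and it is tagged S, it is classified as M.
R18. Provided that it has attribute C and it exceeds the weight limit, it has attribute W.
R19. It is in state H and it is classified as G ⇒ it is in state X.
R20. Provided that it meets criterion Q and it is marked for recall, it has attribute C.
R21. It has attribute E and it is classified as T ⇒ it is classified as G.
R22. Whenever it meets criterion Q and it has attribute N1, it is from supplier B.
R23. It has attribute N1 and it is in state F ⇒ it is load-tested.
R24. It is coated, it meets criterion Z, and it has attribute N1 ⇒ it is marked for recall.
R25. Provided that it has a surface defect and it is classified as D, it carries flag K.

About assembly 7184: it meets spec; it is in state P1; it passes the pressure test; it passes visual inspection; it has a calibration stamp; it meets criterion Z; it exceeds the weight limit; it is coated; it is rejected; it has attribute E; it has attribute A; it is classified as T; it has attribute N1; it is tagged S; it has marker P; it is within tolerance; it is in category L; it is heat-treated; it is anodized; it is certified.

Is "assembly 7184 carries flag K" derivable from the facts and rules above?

By R2 (it is rejected): it meets criterion B.
By R11 (it is anodized): it is in state V.
By R12 (it is in state V): it is in state H.
By R13 (it has marker P, it is in category L): it is classified as U.
By R14 (it exceeds the weight limit, it is certified): it is in category K1.
By R16 (it is in category K1, it is certified): it is classified as D.
By R17 (it is in state P1, it is tagged S): it is classified as M.
By R21 (it has attribute E, it is classified as T): it is classified as G.
By R24 (it is coated, it meets criterion Z, it has attribute N1): it is marked for recall.
By R7 (it meets criterion B, it is classified as U, it is classified as M): it is load-tested.
By R19 (it is in state H, it is classified as G): it is in state X.
By R1 (it is load-tested): it is held for review.
By R15 (it is held for review, it is in state X): it meets criterion Q.
By R20 (it meets criterion Q, it is marked for recall): it has attribute C.
By R18 (it has attribute C, it exceeds the weight limit): it has attribute W.
By R5 (it has attribute W, it has attribute A, it passes the pressure test): it has a surface defect.
By R25 (it has a surface defect, it is classified as D): it carries flag K.

Yes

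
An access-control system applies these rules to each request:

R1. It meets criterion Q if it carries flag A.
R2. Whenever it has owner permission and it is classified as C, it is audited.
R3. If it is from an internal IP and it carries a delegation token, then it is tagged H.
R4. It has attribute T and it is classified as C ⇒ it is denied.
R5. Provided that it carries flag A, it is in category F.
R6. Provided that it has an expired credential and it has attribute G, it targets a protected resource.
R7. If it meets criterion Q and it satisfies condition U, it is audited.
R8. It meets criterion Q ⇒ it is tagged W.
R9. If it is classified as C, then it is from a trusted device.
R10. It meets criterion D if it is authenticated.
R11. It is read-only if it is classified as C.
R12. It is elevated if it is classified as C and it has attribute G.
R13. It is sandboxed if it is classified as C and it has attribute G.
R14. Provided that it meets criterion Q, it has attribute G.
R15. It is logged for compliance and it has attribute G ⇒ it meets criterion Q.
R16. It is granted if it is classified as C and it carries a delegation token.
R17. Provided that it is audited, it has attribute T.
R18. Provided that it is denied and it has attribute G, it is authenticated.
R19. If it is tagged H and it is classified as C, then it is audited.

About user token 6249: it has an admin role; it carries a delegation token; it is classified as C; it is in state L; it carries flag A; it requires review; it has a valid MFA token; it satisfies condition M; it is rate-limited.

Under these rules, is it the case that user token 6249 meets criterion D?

No

Forward chaining from the given facts derives: meets criterion Q, is in category F, is tagged W, is from a trusted device, is read-only, has attribute G, is granted, is elevated, is sandboxed.
The only rule concluding "it meets criterion D" is R10, which needs "it is authenticated"; that is never established.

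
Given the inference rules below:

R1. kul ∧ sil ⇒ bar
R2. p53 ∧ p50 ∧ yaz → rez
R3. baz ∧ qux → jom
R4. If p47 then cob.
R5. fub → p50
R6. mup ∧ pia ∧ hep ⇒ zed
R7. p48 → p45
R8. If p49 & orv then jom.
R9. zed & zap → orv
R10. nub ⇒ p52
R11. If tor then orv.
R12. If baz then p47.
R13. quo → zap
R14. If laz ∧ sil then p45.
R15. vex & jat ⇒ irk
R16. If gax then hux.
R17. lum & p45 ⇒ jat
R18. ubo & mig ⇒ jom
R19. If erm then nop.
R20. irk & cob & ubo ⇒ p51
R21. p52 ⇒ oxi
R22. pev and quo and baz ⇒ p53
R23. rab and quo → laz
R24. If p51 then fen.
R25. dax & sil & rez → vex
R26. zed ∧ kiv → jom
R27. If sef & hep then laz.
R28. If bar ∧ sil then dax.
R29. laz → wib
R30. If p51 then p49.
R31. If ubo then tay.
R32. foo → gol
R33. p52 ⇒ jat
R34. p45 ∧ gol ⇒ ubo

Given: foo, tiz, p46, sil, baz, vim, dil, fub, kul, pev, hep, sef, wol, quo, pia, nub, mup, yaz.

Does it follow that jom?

bar  (by R1: kul, sil)
p50  (by R5: fub)
zed  (by R6: mup, pia, hep)
p52  (by R10: nub)
p47  (by R12: baz)
zap  (by R13: quo)
p53  (by R22: pev, quo, baz)
laz  (by R27: sef, hep)
dax  (by R28: bar, sil)
gol  (by R32: foo)
jat  (by R33: p52)
rez  (by R2: p53, p50, yaz)
cob  (by R4: p47)
orv  (by R9: zed, zap)
p45  (by R14: laz, sil)
vex  (by R25: dax, sil, rez)
ubo  (by R34: p45, gol)
irk  (by R15: vex, jat)
p51  (by R20: irk, cob, ubo)
p49  (by R30: p51)
jom  (by R8: p49, orv)

Yes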